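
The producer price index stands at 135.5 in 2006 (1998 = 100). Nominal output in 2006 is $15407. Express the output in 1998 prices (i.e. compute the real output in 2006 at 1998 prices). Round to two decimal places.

Real = Nominal ÷ (Index/100) = 15407 ÷ (135.5/100)
     = 15407 ÷ 1.355 = 11370.4797

11370.48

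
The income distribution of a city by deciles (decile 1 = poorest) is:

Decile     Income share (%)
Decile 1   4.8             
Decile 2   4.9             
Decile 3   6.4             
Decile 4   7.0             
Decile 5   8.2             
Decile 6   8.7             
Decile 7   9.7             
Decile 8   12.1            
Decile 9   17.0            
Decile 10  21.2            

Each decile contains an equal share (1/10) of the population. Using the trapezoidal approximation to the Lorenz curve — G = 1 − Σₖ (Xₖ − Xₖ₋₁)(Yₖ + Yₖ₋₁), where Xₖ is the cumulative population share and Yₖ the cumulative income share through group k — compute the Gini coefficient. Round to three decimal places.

0.269

Cumulative income shares Yₖ: 0.0480, 0.0970, 0.1610, 0.2310, 0.3130, 0.4000, 0.4970, 0.6180, 0.7880, 1.0000
Σ (Xₖ−Xₖ₋₁)(Yₖ+Yₖ₋₁) = (1/10)(0.0480+0.0000) + (1/10)(0.0970+0.0480) + (1/10)(0.1610+0.0970) + (1/10)(0.2310+0.1610) + (1/10)(0.3130+0.2310) + (1/10)(0.4000+0.3130) + (1/10)(0.4970+0.4000) + (1/10)(0.6180+0.4970) + (1/10)(0.7880+0.6180) + (1/10)(1.0000+0.7880)
  = 0.0048 + 0.0145 + 0.0258 + 0.0392 + 0.0544 + 0.0713 + 0.0897 + 0.1115 + 0.1406 + 0.1788 = 0.7306
G = 1 − 0.7306 = 0.2694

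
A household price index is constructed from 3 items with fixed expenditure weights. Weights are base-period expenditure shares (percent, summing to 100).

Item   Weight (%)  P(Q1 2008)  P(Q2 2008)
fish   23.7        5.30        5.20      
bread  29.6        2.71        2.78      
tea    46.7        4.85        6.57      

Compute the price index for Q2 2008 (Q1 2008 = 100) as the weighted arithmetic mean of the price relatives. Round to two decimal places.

116.88

fish: 23.7 × (5.20/5.30) = 23.7 × 0.981132 = 23.2528
bread: 29.6 × (2.78/2.71) = 29.6 × 1.025830 = 30.3646
tea: 46.7 × (6.57/4.85) = 46.7 × 1.354639 = 63.2616
Index = Σ wᵢ·(p₁ᵢ/p₀ᵢ) = 23.2528 + 30.3646 + 63.2616 = 116.8791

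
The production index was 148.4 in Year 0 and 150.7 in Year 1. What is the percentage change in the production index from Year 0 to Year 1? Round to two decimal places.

Change = (150.7 − 148.4) / 148.4 × 100
       = 2.3 / 148.4 × 100 = 1.5499%

1.55%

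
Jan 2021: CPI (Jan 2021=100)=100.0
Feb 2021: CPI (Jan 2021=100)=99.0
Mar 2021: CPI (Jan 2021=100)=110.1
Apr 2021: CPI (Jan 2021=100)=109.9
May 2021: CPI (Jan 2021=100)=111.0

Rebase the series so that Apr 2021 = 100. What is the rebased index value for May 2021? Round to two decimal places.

101.00

Rebased(May 2021) = 111.0 / 109.9 × 100 = 101.0009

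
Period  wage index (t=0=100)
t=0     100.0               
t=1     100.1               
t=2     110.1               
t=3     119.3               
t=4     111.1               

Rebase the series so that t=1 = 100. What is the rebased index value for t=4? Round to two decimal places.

Rebased(t=4) = 111.1 / 100.1 × 100 = 110.9890

110.99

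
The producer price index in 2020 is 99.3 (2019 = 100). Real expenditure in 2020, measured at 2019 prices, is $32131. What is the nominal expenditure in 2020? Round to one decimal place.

Nominal = Real × (Index/100) = 32131 × (99.3/100)
        = 32131 × 0.993 = 31906.0830

31906.1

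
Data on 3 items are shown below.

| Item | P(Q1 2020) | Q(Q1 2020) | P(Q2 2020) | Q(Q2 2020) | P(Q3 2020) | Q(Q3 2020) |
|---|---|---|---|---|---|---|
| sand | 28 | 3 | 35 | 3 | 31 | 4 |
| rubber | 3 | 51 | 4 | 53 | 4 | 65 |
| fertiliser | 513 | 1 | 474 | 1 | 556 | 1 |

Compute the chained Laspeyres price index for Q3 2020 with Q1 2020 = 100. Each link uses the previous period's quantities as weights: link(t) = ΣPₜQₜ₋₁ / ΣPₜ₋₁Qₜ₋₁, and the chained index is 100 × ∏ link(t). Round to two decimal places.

113.64

Link Q1 2020→Q2 2020:
ΣP(Q2 2020)Q(Q1 2020) = 35×3 + 4×51 + 474×1 = 105 + 204 + 474 = 783
ΣP(Q1 2020)Q(Q1 2020) = 28×3 + 3×51 + 513×1 = 84 + 153 + 513 = 750
link = 783/750 = 1.044000
Link Q2 2020→Q3 2020:
ΣP(Q3 2020)Q(Q2 2020) = 31×3 + 4×53 + 556×1 = 93 + 212 + 556 = 861
ΣP(Q2 2020)Q(Q2 2020) = 35×3 + 4×53 + 474×1 = 105 + 212 + 474 = 791
link = 861/791 = 1.088496
Chained index = 100 × 1.044000 × 1.088496 = 113.6389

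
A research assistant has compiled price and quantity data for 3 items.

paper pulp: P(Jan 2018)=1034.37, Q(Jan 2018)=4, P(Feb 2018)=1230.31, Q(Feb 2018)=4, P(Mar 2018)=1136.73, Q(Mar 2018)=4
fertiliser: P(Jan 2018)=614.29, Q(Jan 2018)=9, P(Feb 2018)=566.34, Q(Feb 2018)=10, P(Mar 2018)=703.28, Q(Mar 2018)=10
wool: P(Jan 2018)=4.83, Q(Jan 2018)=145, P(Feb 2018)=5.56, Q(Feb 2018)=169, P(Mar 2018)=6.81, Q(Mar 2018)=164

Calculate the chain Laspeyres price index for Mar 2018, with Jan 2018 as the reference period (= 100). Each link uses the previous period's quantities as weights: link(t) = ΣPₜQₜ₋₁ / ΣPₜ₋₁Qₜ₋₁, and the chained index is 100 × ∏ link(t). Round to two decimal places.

Link Jan 2018→Feb 2018:
ΣP(Feb 2018)Q(Jan 2018) = 1230.31×4 + 566.34×9 + 5.56×145 = 4921.24 + 5097.06 + 806.2 = 10824.5
ΣP(Jan 2018)Q(Jan 2018) = 1034.37×4 + 614.29×9 + 4.83×145 = 4137.48 + 5528.61 + 700.35 = 10366.44
link = 10824.5/10366.44 = 1.044187
Link Feb 2018→Mar 2018:
ΣP(Mar 2018)Q(Feb 2018) = 1136.73×4 + 703.28×10 + 6.81×169 = 4546.92 + 7032.8 + 1150.89 = 12730.61
ΣP(Feb 2018)Q(Feb 2018) = 1230.31×4 + 566.34×10 + 5.56×169 = 4921.24 + 5663.4 + 939.64 = 11524.28
link = 12730.61/11524.28 = 1.104677
Chained index = 100 × 1.044187 × 1.104677 = 115.3489

115.35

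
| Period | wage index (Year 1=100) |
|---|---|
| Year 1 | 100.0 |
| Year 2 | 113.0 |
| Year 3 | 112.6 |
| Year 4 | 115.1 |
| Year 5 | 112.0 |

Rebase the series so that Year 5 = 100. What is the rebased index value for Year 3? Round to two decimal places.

100.54

Rebased(Year 3) = 112.6 / 112.0 × 100 = 100.5357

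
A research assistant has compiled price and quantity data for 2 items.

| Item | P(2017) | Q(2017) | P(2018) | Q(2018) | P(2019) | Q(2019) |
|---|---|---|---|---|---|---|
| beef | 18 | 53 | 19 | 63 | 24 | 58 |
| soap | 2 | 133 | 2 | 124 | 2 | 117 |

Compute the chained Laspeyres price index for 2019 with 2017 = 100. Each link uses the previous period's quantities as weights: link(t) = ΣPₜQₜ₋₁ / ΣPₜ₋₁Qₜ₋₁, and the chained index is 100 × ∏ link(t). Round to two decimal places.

127.09

Link 2017→2018:
ΣP(2018)Q(2017) = 19×53 + 2×133 = 1007 + 266 = 1273
ΣP(2017)Q(2017) = 18×53 + 2×133 = 954 + 266 = 1220
link = 1273/1220 = 1.043443
Link 2018→2019:
ΣP(2019)Q(2018) = 24×63 + 2×124 = 1512 + 248 = 1760
ΣP(2018)Q(2018) = 19×63 + 2×124 = 1197 + 248 = 1445
link = 1760/1445 = 1.217993
Chained index = 100 × 1.043443 × 1.217993 = 127.0906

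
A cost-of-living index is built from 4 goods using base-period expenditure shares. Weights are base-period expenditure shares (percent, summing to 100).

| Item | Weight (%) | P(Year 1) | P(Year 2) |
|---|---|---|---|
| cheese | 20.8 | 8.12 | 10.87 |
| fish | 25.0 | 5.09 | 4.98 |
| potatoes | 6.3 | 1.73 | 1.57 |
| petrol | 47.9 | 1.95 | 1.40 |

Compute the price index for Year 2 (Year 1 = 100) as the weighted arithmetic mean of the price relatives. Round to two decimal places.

92.41

cheese: 20.8 × (10.87/8.12) = 20.8 × 1.338670 = 27.8443
fish: 25.0 × (4.98/5.09) = 25.0 × 0.978389 = 24.4597
potatoes: 6.3 × (1.57/1.73) = 6.3 × 0.907514 = 5.7173
petrol: 47.9 × (1.40/1.95) = 47.9 × 0.717949 = 34.3897
Index = Σ wᵢ·(p₁ᵢ/p₀ᵢ) = 27.8443 + 24.4597 + 5.7173 + 34.3897 = 92.4111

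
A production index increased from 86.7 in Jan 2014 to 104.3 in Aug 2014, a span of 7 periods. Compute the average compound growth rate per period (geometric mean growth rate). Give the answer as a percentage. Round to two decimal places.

Growth factor = (104.3/86.7)^(1/7) = (1.202999)^(1/7) = 1.026754
Growth rate = 1.026754 − 1 = 0.026754 = 2.6754%

2.68%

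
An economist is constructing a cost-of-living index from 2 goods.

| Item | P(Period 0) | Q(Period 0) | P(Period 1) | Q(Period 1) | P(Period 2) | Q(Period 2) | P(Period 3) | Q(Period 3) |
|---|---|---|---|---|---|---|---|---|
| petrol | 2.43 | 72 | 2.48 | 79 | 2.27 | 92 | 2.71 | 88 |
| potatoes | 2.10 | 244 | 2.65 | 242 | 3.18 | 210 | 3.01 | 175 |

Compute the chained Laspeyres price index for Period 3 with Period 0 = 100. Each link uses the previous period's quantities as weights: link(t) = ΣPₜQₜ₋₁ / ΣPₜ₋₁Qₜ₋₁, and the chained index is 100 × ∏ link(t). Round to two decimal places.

Link Period 0→Period 1:
ΣP(Period 1)Q(Period 0) = 2.48×72 + 2.65×244 = 178.56 + 646.6 = 825.16
ΣP(Period 0)Q(Period 0) = 2.43×72 + 2.10×244 = 174.96 + 512.4 = 687.36
link = 825.16/687.36 = 1.200477
Link Period 1→Period 2:
ΣP(Period 2)Q(Period 1) = 2.27×79 + 3.18×242 = 179.33 + 769.56 = 948.89
ΣP(Period 1)Q(Period 1) = 2.48×79 + 2.65×242 = 195.92 + 641.3 = 837.22
link = 948.89/837.22 = 1.133382
Link Period 2→Period 3:
ΣP(Period 3)Q(Period 2) = 2.71×92 + 3.01×210 = 249.32 + 632.1 = 881.42
ΣP(Period 2)Q(Period 2) = 2.27×92 + 3.18×210 = 208.84 + 667.8 = 876.64
link = 881.42/876.64 = 1.005453
Chained index = 100 × 1.200477 × 1.133382 × 1.005453 = 136.8018

136.80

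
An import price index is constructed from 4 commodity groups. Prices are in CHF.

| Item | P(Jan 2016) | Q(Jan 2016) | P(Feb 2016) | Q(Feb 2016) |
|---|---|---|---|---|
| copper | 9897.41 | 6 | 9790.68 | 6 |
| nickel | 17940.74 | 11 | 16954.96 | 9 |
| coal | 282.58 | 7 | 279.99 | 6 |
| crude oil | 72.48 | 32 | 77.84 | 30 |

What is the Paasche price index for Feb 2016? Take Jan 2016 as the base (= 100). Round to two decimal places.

95.83

Paasche price index uses current-period quantities as weights.
ΣP(Feb 2016)·Q(Feb 2016) = 9790.68×6 + 16954.96×9 + 279.99×6 + 77.84×30 = 58744.08 + 152594.64 + 1679.94 + 2335.2 = 215353.86
ΣP(Jan 2016)·Q(Feb 2016) = 9897.41×6 + 17940.74×9 + 282.58×6 + 72.48×30 = 59384.46 + 161466.66 + 1695.48 + 2174.4 = 224721
Index = 215353.86 / 224721 × 100 = 95.8317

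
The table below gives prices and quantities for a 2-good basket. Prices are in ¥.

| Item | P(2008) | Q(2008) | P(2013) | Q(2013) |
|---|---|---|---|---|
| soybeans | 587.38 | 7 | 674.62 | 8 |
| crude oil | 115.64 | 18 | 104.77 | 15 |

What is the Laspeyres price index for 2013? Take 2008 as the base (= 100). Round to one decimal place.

106.7

Laspeyres price index uses base-period quantities as weights.
ΣP(2013)·Q(2008) = 674.62×7 + 104.77×18 = 4722.34 + 1885.86 = 6608.2
ΣP(2008)·Q(2008) = 587.38×7 + 115.64×18 = 4111.66 + 2081.52 = 6193.18
Index = 6608.2 / 6193.18 × 100 = 106.7012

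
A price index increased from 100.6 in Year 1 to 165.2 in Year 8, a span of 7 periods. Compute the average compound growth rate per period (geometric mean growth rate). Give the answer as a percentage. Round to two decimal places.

Growth factor = (165.2/100.6)^(1/7) = (1.642147)^(1/7) = 1.073429
Growth rate = 1.073429 − 1 = 0.073429 = 7.3429%

7.34%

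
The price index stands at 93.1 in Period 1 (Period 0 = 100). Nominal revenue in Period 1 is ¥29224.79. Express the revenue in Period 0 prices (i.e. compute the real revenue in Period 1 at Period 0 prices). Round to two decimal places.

31390.75

Real = Nominal ÷ (Index/100) = 29224.79 ÷ (93.1/100)
     = 29224.79 ÷ 0.931 = 31390.7519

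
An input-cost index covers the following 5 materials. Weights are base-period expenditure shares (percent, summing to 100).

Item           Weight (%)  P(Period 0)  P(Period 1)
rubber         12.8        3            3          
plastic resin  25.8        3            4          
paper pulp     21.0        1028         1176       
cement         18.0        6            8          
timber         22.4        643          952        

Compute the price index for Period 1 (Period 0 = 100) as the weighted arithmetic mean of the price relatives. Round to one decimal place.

rubber: 12.8 × (3/3) = 12.8 × 1.000000 = 12.8000
plastic resin: 25.8 × (4/3) = 25.8 × 1.333333 = 34.4000
paper pulp: 21.0 × (1176/1028) = 21.0 × 1.143969 = 24.0233
cement: 18.0 × (8/6) = 18.0 × 1.333333 = 24.0000
timber: 22.4 × (952/643) = 22.4 × 1.480560 = 33.1645
Index = Σ wᵢ·(p₁ᵢ/p₀ᵢ) = 12.8000 + 34.4000 + 24.0233 + 24.0000 + 33.1645 = 128.3879

128.4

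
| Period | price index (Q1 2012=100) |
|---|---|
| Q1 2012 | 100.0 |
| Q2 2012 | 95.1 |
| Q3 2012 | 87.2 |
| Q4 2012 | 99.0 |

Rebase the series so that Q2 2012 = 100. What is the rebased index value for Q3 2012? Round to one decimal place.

91.7

Rebased(Q3 2012) = 87.2 / 95.1 × 100 = 91.6930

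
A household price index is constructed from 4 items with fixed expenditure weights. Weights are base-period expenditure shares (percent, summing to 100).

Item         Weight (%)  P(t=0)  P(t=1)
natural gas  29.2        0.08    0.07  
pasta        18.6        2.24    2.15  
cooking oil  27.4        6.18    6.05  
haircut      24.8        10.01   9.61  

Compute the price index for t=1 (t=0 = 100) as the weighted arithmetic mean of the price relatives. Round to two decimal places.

natural gas: 29.2 × (0.07/0.08) = 29.2 × 0.875000 = 25.5500
pasta: 18.6 × (2.15/2.24) = 18.6 × 0.959821 = 17.8527
cooking oil: 27.4 × (6.05/6.18) = 27.4 × 0.978964 = 26.8236
haircut: 24.8 × (9.61/10.01) = 24.8 × 0.960040 = 23.8090
Index = Σ wᵢ·(p₁ᵢ/p₀ᵢ) = 25.5500 + 17.8527 + 26.8236 + 23.8090 = 94.0353

94.04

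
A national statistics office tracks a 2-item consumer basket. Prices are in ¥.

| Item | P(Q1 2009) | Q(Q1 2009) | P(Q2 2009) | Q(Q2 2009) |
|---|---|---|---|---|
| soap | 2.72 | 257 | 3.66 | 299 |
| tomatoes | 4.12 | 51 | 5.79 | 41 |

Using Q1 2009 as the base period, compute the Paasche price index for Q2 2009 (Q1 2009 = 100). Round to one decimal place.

Paasche price index uses current-period quantities as weights.
ΣP(Q2 2009)·Q(Q2 2009) = 3.66×299 + 5.79×41 = 1094.34 + 237.39 = 1331.73
ΣP(Q1 2009)·Q(Q2 2009) = 2.72×299 + 4.12×41 = 813.28 + 168.92 = 982.2
Index = 1331.73 / 982.2 × 100 = 135.5864

135.6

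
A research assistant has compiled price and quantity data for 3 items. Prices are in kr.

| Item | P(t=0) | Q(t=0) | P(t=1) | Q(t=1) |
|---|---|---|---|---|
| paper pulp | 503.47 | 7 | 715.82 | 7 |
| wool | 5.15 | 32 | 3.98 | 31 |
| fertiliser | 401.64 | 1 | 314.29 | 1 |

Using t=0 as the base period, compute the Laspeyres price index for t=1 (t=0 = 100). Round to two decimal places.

Laspeyres price index uses base-period quantities as weights.
ΣP(t=1)·Q(t=0) = 715.82×7 + 3.98×32 + 314.29×1 = 5010.74 + 127.36 + 314.29 = 5452.39
ΣP(t=0)·Q(t=0) = 503.47×7 + 5.15×32 + 401.64×1 = 3524.29 + 164.8 + 401.64 = 4090.73
Index = 5452.39 / 4090.73 × 100 = 133.2865

133.29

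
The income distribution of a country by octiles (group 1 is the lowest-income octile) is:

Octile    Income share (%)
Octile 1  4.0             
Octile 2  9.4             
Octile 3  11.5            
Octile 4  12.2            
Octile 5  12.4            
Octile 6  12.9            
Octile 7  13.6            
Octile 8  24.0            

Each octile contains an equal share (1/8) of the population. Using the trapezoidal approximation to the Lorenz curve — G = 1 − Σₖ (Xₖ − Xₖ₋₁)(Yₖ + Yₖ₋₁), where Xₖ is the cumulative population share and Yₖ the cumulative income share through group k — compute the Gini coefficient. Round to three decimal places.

0.207

Cumulative income shares Yₖ: 0.0400, 0.1340, 0.2490, 0.3710, 0.4950, 0.6240, 0.7600, 1.0000
Σ (Xₖ−Xₖ₋₁)(Yₖ+Yₖ₋₁) = (1/8)(0.0400+0.0000) + (1/8)(0.1340+0.0400) + (1/8)(0.2490+0.1340) + (1/8)(0.3710+0.2490) + (1/8)(0.4950+0.3710) + (1/8)(0.6240+0.4950) + (1/8)(0.7600+0.6240) + (1/8)(1.0000+0.7600)
  = 0.0050 + 0.0218 + 0.0479 + 0.0775 + 0.1082 + 0.1399 + 0.1730 + 0.2200 = 0.7933
G = 1 − 0.7933 = 0.2067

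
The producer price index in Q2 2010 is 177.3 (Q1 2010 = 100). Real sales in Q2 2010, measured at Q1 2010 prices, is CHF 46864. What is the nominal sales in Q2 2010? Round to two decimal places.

Nominal = Real × (Index/100) = 46864 × (177.3/100)
        = 46864 × 1.773 = 83089.8720

83089.87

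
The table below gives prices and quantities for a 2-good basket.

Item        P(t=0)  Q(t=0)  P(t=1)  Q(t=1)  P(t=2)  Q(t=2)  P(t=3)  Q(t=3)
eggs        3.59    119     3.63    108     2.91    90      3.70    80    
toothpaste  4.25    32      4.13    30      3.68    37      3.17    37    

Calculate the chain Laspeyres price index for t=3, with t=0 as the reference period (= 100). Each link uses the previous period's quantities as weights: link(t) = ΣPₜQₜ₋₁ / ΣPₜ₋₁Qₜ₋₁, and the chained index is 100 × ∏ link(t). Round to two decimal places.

93.26

Link t=0→t=1:
ΣP(t=1)Q(t=0) = 3.63×119 + 4.13×32 = 431.97 + 132.16 = 564.13
ΣP(t=0)Q(t=0) = 3.59×119 + 4.25×32 = 427.21 + 136 = 563.21
link = 564.13/563.21 = 1.001633
Link t=1→t=2:
ΣP(t=2)Q(t=1) = 2.91×108 + 3.68×30 = 314.28 + 110.4 = 424.68
ΣP(t=1)Q(t=1) = 3.63×108 + 4.13×30 = 392.04 + 123.9 = 515.94
link = 424.68/515.94 = 0.823119
Link t=2→t=3:
ΣP(t=3)Q(t=2) = 3.70×90 + 3.17×37 = 333 + 117.29 = 450.29
ΣP(t=2)Q(t=2) = 2.91×90 + 3.68×37 = 261.9 + 136.16 = 398.06
link = 450.29/398.06 = 1.131211
Chained index = 100 × 1.001633 × 0.823119 × 1.131211 = 93.2643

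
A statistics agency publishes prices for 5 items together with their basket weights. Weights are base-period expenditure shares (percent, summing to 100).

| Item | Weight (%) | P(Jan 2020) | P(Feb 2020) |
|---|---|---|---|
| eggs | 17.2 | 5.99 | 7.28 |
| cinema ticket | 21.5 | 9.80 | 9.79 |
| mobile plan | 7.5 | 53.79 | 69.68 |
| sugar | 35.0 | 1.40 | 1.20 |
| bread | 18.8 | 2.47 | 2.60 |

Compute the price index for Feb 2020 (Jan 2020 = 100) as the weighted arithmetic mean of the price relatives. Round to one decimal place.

101.9

eggs: 17.2 × (7.28/5.99) = 17.2 × 1.215359 = 20.9042
cinema ticket: 21.5 × (9.79/9.80) = 21.5 × 0.998980 = 21.4781
mobile plan: 7.5 × (69.68/53.79) = 7.5 × 1.295408 = 9.7156
sugar: 35.0 × (1.20/1.40) = 35.0 × 0.857143 = 30.0000
bread: 18.8 × (2.60/2.47) = 18.8 × 1.052632 = 19.7895
Index = Σ wᵢ·(p₁ᵢ/p₀ᵢ) = 20.9042 + 21.4781 + 9.7156 + 30.0000 + 19.7895 = 101.8873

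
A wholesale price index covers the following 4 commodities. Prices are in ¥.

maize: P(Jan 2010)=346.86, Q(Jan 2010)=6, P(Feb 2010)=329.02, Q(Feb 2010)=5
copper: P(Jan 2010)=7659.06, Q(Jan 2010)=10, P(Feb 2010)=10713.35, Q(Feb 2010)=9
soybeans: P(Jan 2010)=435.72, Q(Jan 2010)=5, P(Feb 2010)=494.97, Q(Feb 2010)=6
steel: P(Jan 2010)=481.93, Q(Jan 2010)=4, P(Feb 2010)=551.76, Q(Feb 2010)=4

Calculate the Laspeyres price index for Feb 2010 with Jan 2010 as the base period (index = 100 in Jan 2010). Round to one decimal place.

Laspeyres price index uses base-period quantities as weights.
ΣP(Feb 2010)·Q(Jan 2010) = 329.02×6 + 10713.35×10 + 494.97×5 + 551.76×4 = 1974.12 + 107133.5 + 2474.85 + 2207.04 = 113789.51
ΣP(Jan 2010)·Q(Jan 2010) = 346.86×6 + 7659.06×10 + 435.72×5 + 481.93×4 = 2081.16 + 76590.6 + 2178.6 + 1927.72 = 82778.08
Index = 113789.51 / 82778.08 × 100 = 137.4633

137.5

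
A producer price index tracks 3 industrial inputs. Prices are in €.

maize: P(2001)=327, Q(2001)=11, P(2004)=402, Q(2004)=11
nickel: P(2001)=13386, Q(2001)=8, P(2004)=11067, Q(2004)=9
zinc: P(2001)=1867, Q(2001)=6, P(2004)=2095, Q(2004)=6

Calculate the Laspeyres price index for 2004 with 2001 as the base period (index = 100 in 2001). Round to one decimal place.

Laspeyres price index uses base-period quantities as weights.
ΣP(2004)·Q(2001) = 402×11 + 11067×8 + 2095×6 = 4422 + 88536 + 12570 = 105528
ΣP(2001)·Q(2001) = 327×11 + 13386×8 + 1867×6 = 3597 + 107088 + 11202 = 121887
Index = 105528 / 121887 × 100 = 86.5786

86.6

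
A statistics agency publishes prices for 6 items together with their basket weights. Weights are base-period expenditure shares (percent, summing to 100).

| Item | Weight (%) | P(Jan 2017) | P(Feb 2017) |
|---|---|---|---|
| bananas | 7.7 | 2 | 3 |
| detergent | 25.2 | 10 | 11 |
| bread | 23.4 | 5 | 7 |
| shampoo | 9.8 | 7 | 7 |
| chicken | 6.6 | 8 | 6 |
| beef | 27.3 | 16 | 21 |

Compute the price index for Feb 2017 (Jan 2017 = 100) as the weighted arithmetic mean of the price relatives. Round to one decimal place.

122.6

bananas: 7.7 × (3/2) = 7.7 × 1.500000 = 11.5500
detergent: 25.2 × (11/10) = 25.2 × 1.100000 = 27.7200
bread: 23.4 × (7/5) = 23.4 × 1.400000 = 32.7600
shampoo: 9.8 × (7/7) = 9.8 × 1.000000 = 9.8000
chicken: 6.6 × (6/8) = 6.6 × 0.750000 = 4.9500
beef: 27.3 × (21/16) = 27.3 × 1.312500 = 35.8313
Index = Σ wᵢ·(p₁ᵢ/p₀ᵢ) = 11.5500 + 27.7200 + 32.7600 + 9.8000 + 4.9500 + 35.8313 = 122.6113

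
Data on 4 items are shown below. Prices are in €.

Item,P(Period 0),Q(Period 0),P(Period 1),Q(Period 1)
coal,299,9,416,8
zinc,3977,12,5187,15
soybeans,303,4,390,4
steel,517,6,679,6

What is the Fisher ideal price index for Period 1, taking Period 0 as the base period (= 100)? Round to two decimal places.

Laspeyres component (base-period weights):
ΣP(Period 1)Q(Period 0) = 416×9 + 5187×12 + 390×4 + 679×6 = 3744 + 62244 + 1560 + 4074 = 71622
ΣP(Period 0)Q(Period 0) = 299×9 + 3977×12 + 303×4 + 517×6 = 2691 + 47724 + 1212 + 3102 = 54729
L = 71622 / 54729 × 100 = 130.8666
Paasche component (current-period weights):
ΣP(Period 1)Q(Period 1) = 416×8 + 5187×15 + 390×4 + 679×6 = 3328 + 77805 + 1560 + 4074 = 86767
ΣP(Period 0)Q(Period 1) = 299×8 + 3977×15 + 303×4 + 517×6 = 2392 + 59655 + 1212 + 3102 = 66361
P = 86767 / 66361 × 100 = 130.7500
Fisher = √(L × P) = √(130.8666 × 130.7500) = 130.8083

130.81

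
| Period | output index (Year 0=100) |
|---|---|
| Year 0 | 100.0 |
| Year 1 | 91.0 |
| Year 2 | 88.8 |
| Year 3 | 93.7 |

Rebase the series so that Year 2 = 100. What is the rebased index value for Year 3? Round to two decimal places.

105.52

Rebased(Year 3) = 93.7 / 88.8 × 100 = 105.5180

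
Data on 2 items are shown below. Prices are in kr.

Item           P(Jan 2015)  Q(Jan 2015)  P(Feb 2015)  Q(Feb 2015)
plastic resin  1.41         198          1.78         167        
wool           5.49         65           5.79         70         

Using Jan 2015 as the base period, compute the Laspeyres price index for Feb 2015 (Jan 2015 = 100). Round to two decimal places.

114.58

Laspeyres price index uses base-period quantities as weights.
ΣP(Feb 2015)·Q(Jan 2015) = 1.78×198 + 5.79×65 = 352.44 + 376.35 = 728.79
ΣP(Jan 2015)·Q(Jan 2015) = 1.41×198 + 5.49×65 = 279.18 + 356.85 = 636.03
Index = 728.79 / 636.03 × 100 = 114.5842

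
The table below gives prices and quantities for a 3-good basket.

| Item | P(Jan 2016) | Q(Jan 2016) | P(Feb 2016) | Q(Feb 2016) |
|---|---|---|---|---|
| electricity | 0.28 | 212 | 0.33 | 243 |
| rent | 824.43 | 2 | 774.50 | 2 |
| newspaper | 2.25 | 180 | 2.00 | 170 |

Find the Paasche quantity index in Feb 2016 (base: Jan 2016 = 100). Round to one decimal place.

Paasche quantity index uses current-period prices as weights.
ΣP(Feb 2016)·Q(Feb 2016) = 0.33×243 + 774.50×2 + 2.00×170 = 80.19 + 1549 + 340 = 1969.19
ΣP(Feb 2016)·Q(Jan 2016) = 0.33×212 + 774.50×2 + 2.00×180 = 69.96 + 1549 + 360 = 1978.96
Index = 1969.19 / 1978.96 × 100 = 99.5063

99.5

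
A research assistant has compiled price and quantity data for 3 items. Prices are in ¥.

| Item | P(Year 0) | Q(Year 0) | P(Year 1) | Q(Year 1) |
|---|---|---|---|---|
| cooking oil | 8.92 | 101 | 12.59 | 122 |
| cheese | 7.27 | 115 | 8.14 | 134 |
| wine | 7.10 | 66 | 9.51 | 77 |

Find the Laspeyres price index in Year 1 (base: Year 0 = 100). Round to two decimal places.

128.55

Laspeyres price index uses base-period quantities as weights.
ΣP(Year 1)·Q(Year 0) = 12.59×101 + 8.14×115 + 9.51×66 = 1271.59 + 936.1 + 627.66 = 2835.35
ΣP(Year 0)·Q(Year 0) = 8.92×101 + 7.27×115 + 7.10×66 = 900.92 + 836.05 + 468.6 = 2205.57
Index = 2835.35 / 2205.57 × 100 = 128.5541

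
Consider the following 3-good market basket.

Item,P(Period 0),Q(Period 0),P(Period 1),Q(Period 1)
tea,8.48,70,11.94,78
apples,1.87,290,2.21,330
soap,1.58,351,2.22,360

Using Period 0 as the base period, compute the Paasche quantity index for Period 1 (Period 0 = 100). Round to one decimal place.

109.0

Paasche quantity index uses current-period prices as weights.
ΣP(Period 1)·Q(Period 1) = 11.94×78 + 2.21×330 + 2.22×360 = 931.32 + 729.3 + 799.2 = 2459.82
ΣP(Period 1)·Q(Period 0) = 11.94×70 + 2.21×290 + 2.22×351 = 835.8 + 640.9 + 779.22 = 2255.92
Index = 2459.82 / 2255.92 × 100 = 109.0384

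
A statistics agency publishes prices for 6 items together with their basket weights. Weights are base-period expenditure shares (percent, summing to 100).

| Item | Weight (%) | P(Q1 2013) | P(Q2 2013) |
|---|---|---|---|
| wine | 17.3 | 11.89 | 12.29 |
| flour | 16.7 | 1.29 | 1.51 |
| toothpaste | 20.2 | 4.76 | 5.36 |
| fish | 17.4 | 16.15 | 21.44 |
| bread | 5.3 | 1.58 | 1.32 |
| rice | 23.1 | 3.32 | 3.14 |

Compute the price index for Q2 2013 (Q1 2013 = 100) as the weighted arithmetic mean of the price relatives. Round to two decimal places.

109.55

wine: 17.3 × (12.29/11.89) = 17.3 × 1.033642 = 17.8820
flour: 16.7 × (1.51/1.29) = 16.7 × 1.170543 = 19.5481
toothpaste: 20.2 × (5.36/4.76) = 20.2 × 1.126050 = 22.7462
fish: 17.4 × (21.44/16.15) = 17.4 × 1.327554 = 23.0994
bread: 5.3 × (1.32/1.58) = 5.3 × 0.835443 = 4.4278
rice: 23.1 × (3.14/3.32) = 23.1 × 0.945783 = 21.8476
Index = Σ wᵢ·(p₁ᵢ/p₀ᵢ) = 17.8820 + 19.5481 + 22.7462 + 23.0994 + 4.4278 + 21.8476 = 109.5512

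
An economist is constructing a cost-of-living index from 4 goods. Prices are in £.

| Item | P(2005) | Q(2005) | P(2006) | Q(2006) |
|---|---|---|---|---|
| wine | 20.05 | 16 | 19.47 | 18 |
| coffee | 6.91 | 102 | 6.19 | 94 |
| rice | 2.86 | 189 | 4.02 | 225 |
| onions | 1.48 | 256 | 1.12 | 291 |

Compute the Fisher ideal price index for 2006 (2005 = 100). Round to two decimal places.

Laspeyres component (base-period weights):
ΣP(2006)Q(2005) = 19.47×16 + 6.19×102 + 4.02×189 + 1.12×256 = 311.52 + 631.38 + 759.78 + 286.72 = 1989.4
ΣP(2005)Q(2005) = 20.05×16 + 6.91×102 + 2.86×189 + 1.48×256 = 320.8 + 704.82 + 540.54 + 378.88 = 1945.04
L = 1989.4 / 1945.04 × 100 = 102.2807
Paasche component (current-period weights):
ΣP(2006)Q(2006) = 19.47×18 + 6.19×94 + 4.02×225 + 1.12×291 = 350.46 + 581.86 + 904.5 + 325.92 = 2162.74
ΣP(2005)Q(2006) = 20.05×18 + 6.91×94 + 2.86×225 + 1.48×291 = 360.9 + 649.54 + 643.5 + 430.68 = 2084.62
P = 2162.74 / 2084.62 × 100 = 103.7474
Fisher = √(L × P) = √(102.2807 × 103.7474) = 103.0114

103.01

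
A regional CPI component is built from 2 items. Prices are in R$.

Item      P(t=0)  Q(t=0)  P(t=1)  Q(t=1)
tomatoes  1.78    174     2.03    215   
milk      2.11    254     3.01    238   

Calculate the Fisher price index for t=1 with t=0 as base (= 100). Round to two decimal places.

131.23

Laspeyres component (base-period weights):
ΣP(t=1)Q(t=0) = 2.03×174 + 3.01×254 = 353.22 + 764.54 = 1117.76
ΣP(t=0)Q(t=0) = 1.78×174 + 2.11×254 = 309.72 + 535.94 = 845.66
L = 1117.76 / 845.66 × 100 = 132.1761
Paasche component (current-period weights):
ΣP(t=1)Q(t=1) = 2.03×215 + 3.01×238 = 436.45 + 716.38 = 1152.83
ΣP(t=0)Q(t=1) = 1.78×215 + 2.11×238 = 382.7 + 502.18 = 884.88
P = 1152.83 / 884.88 × 100 = 130.2809
Fisher = √(L × P) = √(132.1761 × 130.2809) = 131.2251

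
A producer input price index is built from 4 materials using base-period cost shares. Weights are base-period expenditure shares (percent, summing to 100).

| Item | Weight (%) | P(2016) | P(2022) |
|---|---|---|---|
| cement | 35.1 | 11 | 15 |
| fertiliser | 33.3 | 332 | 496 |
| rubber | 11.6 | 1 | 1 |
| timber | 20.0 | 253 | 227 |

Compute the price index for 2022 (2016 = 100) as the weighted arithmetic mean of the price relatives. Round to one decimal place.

127.2

cement: 35.1 × (15/11) = 35.1 × 1.363636 = 47.8636
fertiliser: 33.3 × (496/332) = 33.3 × 1.493976 = 49.7494
rubber: 11.6 × (1/1) = 11.6 × 1.000000 = 11.6000
timber: 20.0 × (227/253) = 20.0 × 0.897233 = 17.9447
Index = Σ wᵢ·(p₁ᵢ/p₀ᵢ) = 47.8636 + 49.7494 + 11.6000 + 17.9447 = 127.1577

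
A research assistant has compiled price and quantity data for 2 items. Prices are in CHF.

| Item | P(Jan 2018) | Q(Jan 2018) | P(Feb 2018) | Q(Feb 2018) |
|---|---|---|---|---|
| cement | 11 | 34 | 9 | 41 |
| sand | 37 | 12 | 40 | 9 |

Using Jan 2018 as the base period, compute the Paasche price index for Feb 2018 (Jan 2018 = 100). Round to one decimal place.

93.0

Paasche price index uses current-period quantities as weights.
ΣP(Feb 2018)·Q(Feb 2018) = 9×41 + 40×9 = 369 + 360 = 729
ΣP(Jan 2018)·Q(Feb 2018) = 11×41 + 37×9 = 451 + 333 = 784
Index = 729 / 784 × 100 = 92.9847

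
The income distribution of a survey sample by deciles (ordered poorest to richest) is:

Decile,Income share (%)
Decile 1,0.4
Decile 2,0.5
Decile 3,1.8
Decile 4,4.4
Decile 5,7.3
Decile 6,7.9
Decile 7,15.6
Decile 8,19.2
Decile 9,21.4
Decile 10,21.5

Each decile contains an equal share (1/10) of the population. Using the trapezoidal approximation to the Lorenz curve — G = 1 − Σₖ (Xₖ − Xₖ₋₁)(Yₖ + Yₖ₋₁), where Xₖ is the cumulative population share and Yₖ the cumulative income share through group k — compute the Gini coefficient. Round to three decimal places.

0.457

Cumulative income shares Yₖ: 0.0040, 0.0090, 0.0270, 0.0710, 0.1440, 0.2230, 0.3790, 0.5710, 0.7850, 1.0000
Σ (Xₖ−Xₖ₋₁)(Yₖ+Yₖ₋₁) = (1/10)(0.0040+0.0000) + (1/10)(0.0090+0.0040) + (1/10)(0.0270+0.0090) + (1/10)(0.0710+0.0270) + (1/10)(0.1440+0.0710) + (1/10)(0.2230+0.1440) + (1/10)(0.3790+0.2230) + (1/10)(0.5710+0.3790) + (1/10)(0.7850+0.5710) + (1/10)(1.0000+0.7850)
  = 0.0004 + 0.0013 + 0.0036 + 0.0098 + 0.0215 + 0.0367 + 0.0602 + 0.0950 + 0.1356 + 0.1785 = 0.5426
G = 1 − 0.5426 = 0.4574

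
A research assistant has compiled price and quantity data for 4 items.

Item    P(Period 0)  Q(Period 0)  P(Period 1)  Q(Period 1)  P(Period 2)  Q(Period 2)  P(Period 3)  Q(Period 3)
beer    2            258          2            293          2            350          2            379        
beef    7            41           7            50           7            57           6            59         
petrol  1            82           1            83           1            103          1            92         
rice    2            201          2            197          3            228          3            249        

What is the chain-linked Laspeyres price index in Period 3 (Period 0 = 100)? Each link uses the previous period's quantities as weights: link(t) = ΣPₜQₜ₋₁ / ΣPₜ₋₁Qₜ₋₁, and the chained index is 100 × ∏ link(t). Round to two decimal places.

110.50

Link Period 0→Period 1:
ΣP(Period 1)Q(Period 0) = 2×258 + 7×41 + 1×82 + 2×201 = 516 + 287 + 82 + 402 = 1287
ΣP(Period 0)Q(Period 0) = 2×258 + 7×41 + 1×82 + 2×201 = 516 + 287 + 82 + 402 = 1287
link = 1287/1287 = 1.000000
Link Period 1→Period 2:
ΣP(Period 2)Q(Period 1) = 2×293 + 7×50 + 1×83 + 3×197 = 586 + 350 + 83 + 591 = 1610
ΣP(Period 1)Q(Period 1) = 2×293 + 7×50 + 1×83 + 2×197 = 586 + 350 + 83 + 394 = 1413
link = 1610/1413 = 1.139420
Link Period 2→Period 3:
ΣP(Period 3)Q(Period 2) = 2×350 + 6×57 + 1×103 + 3×228 = 700 + 342 + 103 + 684 = 1829
ΣP(Period 2)Q(Period 2) = 2×350 + 7×57 + 1×103 + 3×228 = 700 + 399 + 103 + 684 = 1886
link = 1829/1886 = 0.969777
Chained index = 100 × 1.000000 × 1.139420 × 0.969777 = 110.4983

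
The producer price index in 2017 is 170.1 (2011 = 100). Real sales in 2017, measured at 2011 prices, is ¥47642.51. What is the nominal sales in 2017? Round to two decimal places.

81039.91

Nominal = Real × (Index/100) = 47642.51 × (170.1/100)
        = 47642.51 × 1.701 = 81039.9095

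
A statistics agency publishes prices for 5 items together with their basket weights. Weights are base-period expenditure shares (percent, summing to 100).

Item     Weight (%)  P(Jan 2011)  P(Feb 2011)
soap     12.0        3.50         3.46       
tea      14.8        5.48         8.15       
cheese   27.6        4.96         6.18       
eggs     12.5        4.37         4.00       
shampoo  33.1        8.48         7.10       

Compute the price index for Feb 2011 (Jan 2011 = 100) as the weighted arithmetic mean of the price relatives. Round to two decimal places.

107.42

soap: 12.0 × (3.46/3.50) = 12.0 × 0.988571 = 11.8629
tea: 14.8 × (8.15/5.48) = 14.8 × 1.487226 = 22.0109
cheese: 27.6 × (6.18/4.96) = 27.6 × 1.245968 = 34.3887
eggs: 12.5 × (4.00/4.37) = 12.5 × 0.915332 = 11.4416
shampoo: 33.1 × (7.10/8.48) = 33.1 × 0.837264 = 27.7134
Index = Σ wᵢ·(p₁ᵢ/p₀ᵢ) = 11.8629 + 22.0109 + 34.3887 + 11.4416 + 27.7134 = 107.4176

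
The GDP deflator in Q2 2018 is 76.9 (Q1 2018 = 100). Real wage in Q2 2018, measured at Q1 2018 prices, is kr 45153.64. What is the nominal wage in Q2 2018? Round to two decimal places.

Nominal = Real × (Index/100) = 45153.64 × (76.9/100)
        = 45153.64 × 0.769 = 34723.1492

34723.15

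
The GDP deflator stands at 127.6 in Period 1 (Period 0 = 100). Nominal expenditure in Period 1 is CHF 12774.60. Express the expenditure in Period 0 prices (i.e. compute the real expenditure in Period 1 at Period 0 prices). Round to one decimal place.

10011.4

Real = Nominal ÷ (Index/100) = 12774.60 ÷ (127.6/100)
     = 12774.60 ÷ 1.276 = 10011.4420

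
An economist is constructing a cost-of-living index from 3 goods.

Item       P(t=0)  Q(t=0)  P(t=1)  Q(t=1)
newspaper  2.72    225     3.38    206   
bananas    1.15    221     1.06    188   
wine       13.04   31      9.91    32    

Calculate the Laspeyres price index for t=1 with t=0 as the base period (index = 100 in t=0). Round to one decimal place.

102.5

Laspeyres price index uses base-period quantities as weights.
ΣP(t=1)·Q(t=0) = 3.38×225 + 1.06×221 + 9.91×31 = 760.5 + 234.26 + 307.21 = 1301.97
ΣP(t=0)·Q(t=0) = 2.72×225 + 1.15×221 + 13.04×31 = 612 + 254.15 + 404.24 = 1270.39
Index = 1301.97 / 1270.39 × 100 = 102.4859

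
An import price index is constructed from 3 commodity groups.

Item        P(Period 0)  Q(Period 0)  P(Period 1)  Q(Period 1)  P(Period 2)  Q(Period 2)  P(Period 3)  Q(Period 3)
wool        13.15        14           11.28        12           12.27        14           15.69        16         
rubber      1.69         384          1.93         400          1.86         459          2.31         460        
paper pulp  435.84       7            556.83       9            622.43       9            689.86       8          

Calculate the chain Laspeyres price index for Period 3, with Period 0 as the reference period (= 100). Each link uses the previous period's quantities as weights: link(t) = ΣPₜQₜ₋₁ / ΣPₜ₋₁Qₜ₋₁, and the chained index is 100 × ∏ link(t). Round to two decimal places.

Link Period 0→Period 1:
ΣP(Period 1)Q(Period 0) = 11.28×14 + 1.93×384 + 556.83×7 = 157.92 + 741.12 + 3897.81 = 4796.85
ΣP(Period 0)Q(Period 0) = 13.15×14 + 1.69×384 + 435.84×7 = 184.1 + 648.96 + 3050.88 = 3883.94
link = 4796.85/3883.94 = 1.235047
Link Period 1→Period 2:
ΣP(Period 2)Q(Period 1) = 12.27×12 + 1.86×400 + 622.43×9 = 147.24 + 744 + 5601.87 = 6493.11
ΣP(Period 1)Q(Period 1) = 11.28×12 + 1.93×400 + 556.83×9 = 135.36 + 772 + 5011.47 = 5918.83
link = 6493.11/5918.83 = 1.097026
Link Period 2→Period 3:
ΣP(Period 3)Q(Period 2) = 15.69×14 + 2.31×459 + 689.86×9 = 219.66 + 1060.29 + 6208.74 = 7488.69
ΣP(Period 2)Q(Period 2) = 12.27×14 + 1.86×459 + 622.43×9 = 171.78 + 853.74 + 5601.87 = 6627.39
link = 7488.69/6627.39 = 1.129961
Chained index = 100 × 1.235047 × 1.097026 × 1.129961 = 153.0960

153.10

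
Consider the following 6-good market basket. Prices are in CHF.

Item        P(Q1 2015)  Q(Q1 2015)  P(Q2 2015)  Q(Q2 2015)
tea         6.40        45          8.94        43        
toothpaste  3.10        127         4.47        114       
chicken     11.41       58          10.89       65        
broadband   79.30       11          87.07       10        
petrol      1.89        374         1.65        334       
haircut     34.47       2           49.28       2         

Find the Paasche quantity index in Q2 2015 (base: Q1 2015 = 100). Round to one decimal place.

Paasche quantity index uses current-period prices as weights.
ΣP(Q2 2015)·Q(Q2 2015) = 8.94×43 + 4.47×114 + 10.89×65 + 87.07×10 + 1.65×334 + 49.28×2 = 384.42 + 509.58 + 707.85 + 870.7 + 551.1 + 98.56 = 3122.21
ΣP(Q2 2015)·Q(Q1 2015) = 8.94×45 + 4.47×127 + 10.89×58 + 87.07×11 + 1.65×374 + 49.28×2 = 402.3 + 567.69 + 631.62 + 957.77 + 617.1 + 98.56 = 3275.04
Index = 3122.21 / 3275.04 × 100 = 95.3335

95.3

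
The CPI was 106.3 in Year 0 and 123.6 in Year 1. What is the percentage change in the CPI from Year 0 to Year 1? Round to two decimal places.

16.27%

Change = (123.6 − 106.3) / 106.3 × 100
       = 17.3 / 106.3 × 100 = 16.2747%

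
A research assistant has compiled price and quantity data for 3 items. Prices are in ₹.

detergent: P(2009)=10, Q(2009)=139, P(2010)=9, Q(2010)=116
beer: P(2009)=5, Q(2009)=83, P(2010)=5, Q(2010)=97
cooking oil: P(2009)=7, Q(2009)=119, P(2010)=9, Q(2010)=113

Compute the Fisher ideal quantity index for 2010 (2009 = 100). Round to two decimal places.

92.68

Laspeyres component (base-period weights):
ΣP(2009)Q(2010) = 10×116 + 5×97 + 7×113 = 1160 + 485 + 791 = 2436
ΣP(2009)Q(2009) = 10×139 + 5×83 + 7×119 = 1390 + 415 + 833 = 2638
L = 2436 / 2638 × 100 = 92.3427
Paasche component (current-period weights):
ΣP(2010)Q(2010) = 9×116 + 5×97 + 9×113 = 1044 + 485 + 1017 = 2546
ΣP(2010)Q(2009) = 9×139 + 5×83 + 9×119 = 1251 + 415 + 1071 = 2737
P = 2546 / 2737 × 100 = 93.0216
Fisher = √(L × P) = √(92.3427 × 93.0216) = 92.6815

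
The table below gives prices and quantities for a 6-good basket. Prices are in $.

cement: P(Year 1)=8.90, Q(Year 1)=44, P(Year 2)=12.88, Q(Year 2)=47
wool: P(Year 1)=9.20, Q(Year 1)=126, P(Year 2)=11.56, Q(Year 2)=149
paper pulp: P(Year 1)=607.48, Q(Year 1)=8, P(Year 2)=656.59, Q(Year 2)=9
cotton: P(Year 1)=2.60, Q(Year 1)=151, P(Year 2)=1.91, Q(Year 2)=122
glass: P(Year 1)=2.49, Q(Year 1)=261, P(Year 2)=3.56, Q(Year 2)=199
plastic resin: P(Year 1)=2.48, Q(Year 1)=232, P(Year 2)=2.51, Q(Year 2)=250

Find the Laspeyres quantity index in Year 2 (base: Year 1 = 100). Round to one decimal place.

Laspeyres quantity index uses base-period prices as weights.
ΣP(Year 1)·Q(Year 2) = 8.90×47 + 9.20×149 + 607.48×9 + 2.60×122 + 2.49×199 + 2.48×250 = 418.3 + 1370.8 + 5467.32 + 317.2 + 495.51 + 620 = 8689.13
ΣP(Year 1)·Q(Year 1) = 8.90×44 + 9.20×126 + 607.48×8 + 2.60×151 + 2.49×261 + 2.48×232 = 391.6 + 1159.2 + 4859.84 + 392.6 + 649.89 + 575.36 = 8028.49
Index = 8689.13 / 8028.49 × 100 = 108.2287

108.2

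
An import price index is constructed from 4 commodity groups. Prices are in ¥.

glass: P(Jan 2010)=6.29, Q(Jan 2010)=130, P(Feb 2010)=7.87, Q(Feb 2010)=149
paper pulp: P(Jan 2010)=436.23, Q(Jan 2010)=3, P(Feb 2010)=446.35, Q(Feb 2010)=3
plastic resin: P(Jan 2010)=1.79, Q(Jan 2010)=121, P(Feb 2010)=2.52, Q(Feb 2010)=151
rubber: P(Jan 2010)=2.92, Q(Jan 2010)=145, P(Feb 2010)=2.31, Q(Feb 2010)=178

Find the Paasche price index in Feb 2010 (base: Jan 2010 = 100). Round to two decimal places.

Paasche price index uses current-period quantities as weights.
ΣP(Feb 2010)·Q(Feb 2010) = 7.87×149 + 446.35×3 + 2.52×151 + 2.31×178 = 1172.63 + 1339.05 + 380.52 + 411.18 = 3303.38
ΣP(Jan 2010)·Q(Feb 2010) = 6.29×149 + 436.23×3 + 1.79×151 + 2.92×178 = 937.21 + 1308.69 + 270.29 + 519.76 = 3035.95
Index = 3303.38 / 3035.95 × 100 = 108.8088

108.81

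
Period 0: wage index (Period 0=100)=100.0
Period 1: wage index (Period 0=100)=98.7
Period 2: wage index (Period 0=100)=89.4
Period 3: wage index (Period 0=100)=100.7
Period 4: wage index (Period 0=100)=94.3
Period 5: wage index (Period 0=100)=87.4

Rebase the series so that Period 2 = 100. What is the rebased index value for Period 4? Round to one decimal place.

105.5

Rebased(Period 4) = 94.3 / 89.4 × 100 = 105.4810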